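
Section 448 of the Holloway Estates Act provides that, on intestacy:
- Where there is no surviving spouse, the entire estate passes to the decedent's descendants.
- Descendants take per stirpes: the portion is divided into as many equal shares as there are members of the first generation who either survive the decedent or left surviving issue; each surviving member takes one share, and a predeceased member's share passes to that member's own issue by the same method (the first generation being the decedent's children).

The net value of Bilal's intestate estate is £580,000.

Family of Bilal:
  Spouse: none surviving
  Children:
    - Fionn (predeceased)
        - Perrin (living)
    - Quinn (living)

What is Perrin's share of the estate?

Perrin receives £290,000.

The entire £580,000 passes to the descendants.
That amount (£580,000) is divided into 2 shares of £290,000: Quinn takes £290,000; Fionn's £290,000 share passes to Fionn's issue.
Fionn's share (£290,000) passes entirely to Perrin.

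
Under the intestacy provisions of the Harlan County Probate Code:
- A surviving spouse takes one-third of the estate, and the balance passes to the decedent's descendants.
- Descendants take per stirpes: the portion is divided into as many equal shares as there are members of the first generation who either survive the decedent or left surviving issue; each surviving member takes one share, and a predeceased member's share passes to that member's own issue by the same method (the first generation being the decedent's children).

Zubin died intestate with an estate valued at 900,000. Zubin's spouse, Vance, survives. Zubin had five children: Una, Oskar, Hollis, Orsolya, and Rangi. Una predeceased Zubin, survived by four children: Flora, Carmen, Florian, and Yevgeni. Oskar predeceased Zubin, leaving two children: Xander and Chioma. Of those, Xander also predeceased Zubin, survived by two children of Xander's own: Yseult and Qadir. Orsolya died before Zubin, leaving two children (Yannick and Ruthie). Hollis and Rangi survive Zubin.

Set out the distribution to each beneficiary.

Vance: 300,000; Flora: 30,000; Carmen: 30,000; Florian: 30,000; Yevgeni: 30,000; Yseult: 30,000; Qadir: 30,000; Chioma: 60,000; Hollis: 120,000; Yannick: 60,000; Ruthie: 60,000; Rangi: 120,000

Vance takes one-third of 900,000 = 300,000. The remaining 600,000 passes to the descendants.
The descendants' portion (600,000) is divided into 5 shares of 120,000: Hollis and Rangi each take 120,000; Una's 120,000 share passes to Una's issue; Oskar's 120,000 share passes to Oskar's issue; Orsolya's 120,000 share passes to Orsolya's issue.
Una's share (120,000) is divided into 4 shares of 30,000: Flora, Carmen, Florian, and Yevgeni each take 30,000.
Oskar's share (120,000) is divided into 2 shares of 60,000: Chioma takes 60,000; Xander's 60,000 share passes to Xander's issue.
Xander's share (60,000) is divided into 2 shares of 30,000: Yseult and Qadir each take 30,000.
Orsolya's share (120,000) is divided into 2 shares of 60,000: Yannick and Ruthie each take 60,000.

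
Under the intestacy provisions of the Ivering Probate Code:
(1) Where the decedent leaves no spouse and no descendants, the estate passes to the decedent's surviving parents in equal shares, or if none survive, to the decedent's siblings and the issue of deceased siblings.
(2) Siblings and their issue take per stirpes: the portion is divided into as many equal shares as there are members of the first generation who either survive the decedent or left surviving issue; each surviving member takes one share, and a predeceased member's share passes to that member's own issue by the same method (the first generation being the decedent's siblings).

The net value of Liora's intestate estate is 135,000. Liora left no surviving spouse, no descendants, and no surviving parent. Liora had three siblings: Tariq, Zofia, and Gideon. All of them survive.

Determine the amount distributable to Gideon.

Gideon receives 45,000.

The entire 135,000 passes to the siblings and their issue.
That amount (135,000) is divided into 3 shares of 45,000: Tariq, Zofia, and Gideon each take 45,000.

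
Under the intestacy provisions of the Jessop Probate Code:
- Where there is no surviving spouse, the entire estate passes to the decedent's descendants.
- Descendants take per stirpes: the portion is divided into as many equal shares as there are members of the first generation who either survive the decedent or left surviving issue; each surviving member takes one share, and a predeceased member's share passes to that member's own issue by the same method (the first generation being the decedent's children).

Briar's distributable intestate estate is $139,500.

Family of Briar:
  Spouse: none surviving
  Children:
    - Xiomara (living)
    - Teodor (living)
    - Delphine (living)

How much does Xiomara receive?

Xiomara receives $46,500.

The entire $139,500 passes to the descendants.
That amount ($139,500) is divided into 3 shares of $46,500: Xiomara, Teodor, and Delphine each take $46,500.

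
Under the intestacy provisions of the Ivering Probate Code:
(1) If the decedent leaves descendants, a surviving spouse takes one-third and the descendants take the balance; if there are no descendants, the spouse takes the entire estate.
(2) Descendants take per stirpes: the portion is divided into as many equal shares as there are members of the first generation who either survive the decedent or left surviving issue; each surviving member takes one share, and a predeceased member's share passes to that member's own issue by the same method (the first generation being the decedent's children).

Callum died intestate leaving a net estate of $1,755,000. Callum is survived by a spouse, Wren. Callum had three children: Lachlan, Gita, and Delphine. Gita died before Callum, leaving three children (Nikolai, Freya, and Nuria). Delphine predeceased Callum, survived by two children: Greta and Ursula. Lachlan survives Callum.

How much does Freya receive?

Freya receives $130,000.

Wren takes one-third of $1,755,000 = $585,000. The remaining $1,170,000 passes to the descendants.
The descendants' portion ($1,170,000) is divided into 3 shares of $390,000: Lachlan takes $390,000; Gita's $390,000 share passes to Gita's issue; Delphine's $390,000 share passes to Delphine's issue.
Gita's share ($390,000) is divided into 3 shares of $130,000: Nikolai, Freya, and Nuria each take $130,000.
Delphine's share ($390,000) is divided into 2 shares of $195,000: Greta and Ursula each take $195,000.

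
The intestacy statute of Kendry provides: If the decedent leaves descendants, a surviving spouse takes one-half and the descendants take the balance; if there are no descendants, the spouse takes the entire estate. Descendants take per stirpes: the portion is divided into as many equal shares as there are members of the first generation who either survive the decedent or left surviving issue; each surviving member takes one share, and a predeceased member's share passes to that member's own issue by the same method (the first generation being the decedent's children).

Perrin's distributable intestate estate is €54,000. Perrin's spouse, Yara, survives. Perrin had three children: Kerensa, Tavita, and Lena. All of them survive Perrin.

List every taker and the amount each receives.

Yara: €27,000; Kerensa: €9,000; Tavita: €9,000; Lena: €9,000

Yara takes one-half of €54,000 = €27,000. The remaining €27,000 passes to the descendants.
The descendants' portion (€27,000) is divided into 3 shares of €9,000: Kerensa, Tavita, and Lena each take €9,000.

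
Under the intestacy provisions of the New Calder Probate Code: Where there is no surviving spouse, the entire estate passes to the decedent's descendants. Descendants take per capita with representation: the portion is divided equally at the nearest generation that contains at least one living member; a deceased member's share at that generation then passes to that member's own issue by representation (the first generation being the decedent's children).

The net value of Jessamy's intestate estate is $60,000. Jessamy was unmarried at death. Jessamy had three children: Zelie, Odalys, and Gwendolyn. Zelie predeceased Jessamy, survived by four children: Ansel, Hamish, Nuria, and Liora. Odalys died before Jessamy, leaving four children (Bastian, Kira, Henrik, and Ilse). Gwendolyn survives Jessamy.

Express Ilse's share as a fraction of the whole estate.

Ilse receives 1/12 of the estate.

The entire $60,000 passes to the descendants.
That amount ($60,000) is divided into 3 shares of $20,000: Gwendolyn takes $20,000; Zelie's $20,000 share passes to Zelie's issue; Odalys's $20,000 share passes to Odalys's issue.
Zelie's share ($20,000) is divided into 4 shares of $5,000: Ansel, Hamish, Nuria, and Liora each take $5,000.
Odalys's share ($20,000) is divided into 4 shares of $5,000: Bastian, Kira, Henrik, and Ilse each take $5,000.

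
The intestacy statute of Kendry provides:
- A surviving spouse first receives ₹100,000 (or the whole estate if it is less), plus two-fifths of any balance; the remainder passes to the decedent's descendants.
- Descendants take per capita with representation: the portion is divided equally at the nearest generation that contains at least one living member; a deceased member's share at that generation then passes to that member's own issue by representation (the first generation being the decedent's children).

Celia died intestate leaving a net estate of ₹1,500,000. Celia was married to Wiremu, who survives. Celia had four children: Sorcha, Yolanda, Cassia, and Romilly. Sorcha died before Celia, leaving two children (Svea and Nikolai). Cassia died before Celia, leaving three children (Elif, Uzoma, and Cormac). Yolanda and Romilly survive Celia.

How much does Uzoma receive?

Wiremu first takes ₹100,000, leaving a balance of ₹1,400,000. Wiremu then takes two-fifths of the balance (₹560,000), for a total of ₹660,000. The remaining ₹840,000 passes to the descendants.
The descendants' portion (₹840,000) is divided into 4 shares of ₹210,000: Yolanda and Romilly each take ₹210,000; Sorcha's ₹210,000 share passes to Sorcha's issue; Cassia's ₹210,000 share passes to Cassia's issue.
Sorcha's share (₹210,000) is divided into 2 shares of ₹105,000: Svea and Nikolai each take ₹105,000.
Cassia's share (₹210,000) is divided into 3 shares of ₹70,000: Elif, Uzoma, and Cormac each take ₹70,000.

Uzoma receives ₹70,000.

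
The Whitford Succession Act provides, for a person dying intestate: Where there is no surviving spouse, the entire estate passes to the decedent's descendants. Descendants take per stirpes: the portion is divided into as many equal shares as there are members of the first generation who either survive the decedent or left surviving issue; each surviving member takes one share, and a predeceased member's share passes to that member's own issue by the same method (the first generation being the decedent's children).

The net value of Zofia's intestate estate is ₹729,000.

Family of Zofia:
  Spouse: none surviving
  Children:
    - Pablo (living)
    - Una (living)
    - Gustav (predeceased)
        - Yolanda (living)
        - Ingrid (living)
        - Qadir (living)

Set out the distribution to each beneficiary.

Pablo: ₹243,000; Una: ₹243,000; Yolanda: ₹81,000; Ingrid: ₹81,000; Qadir: ₹81,000

The entire ₹729,000 passes to the descendants.
That amount (₹729,000) is divided into 3 shares of ₹243,000: Pablo and Una each take ₹243,000; Gustav's ₹243,000 share passes to Gustav's issue.
Gustav's share (₹243,000) is divided into 3 shares of ₹81,000: Yolanda, Ingrid, and Qadir each take ₹81,000.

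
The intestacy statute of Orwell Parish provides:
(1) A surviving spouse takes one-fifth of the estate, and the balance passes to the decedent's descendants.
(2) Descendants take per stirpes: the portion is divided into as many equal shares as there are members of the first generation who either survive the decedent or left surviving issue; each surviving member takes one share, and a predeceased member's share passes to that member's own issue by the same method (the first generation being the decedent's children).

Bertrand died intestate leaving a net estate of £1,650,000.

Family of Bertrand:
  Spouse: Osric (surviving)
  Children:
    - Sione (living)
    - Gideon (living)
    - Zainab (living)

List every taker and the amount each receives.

Osric takes one-fifth of £1,650,000 = £330,000. The remaining £1,320,000 passes to the descendants.
The descendants' portion (£1,320,000) is divided into 3 shares of £440,000: Sione, Gideon, and Zainab each take £440,000.

Osric: £330,000; Sione: £440,000; Gideon: £440,000; Zainab: £440,000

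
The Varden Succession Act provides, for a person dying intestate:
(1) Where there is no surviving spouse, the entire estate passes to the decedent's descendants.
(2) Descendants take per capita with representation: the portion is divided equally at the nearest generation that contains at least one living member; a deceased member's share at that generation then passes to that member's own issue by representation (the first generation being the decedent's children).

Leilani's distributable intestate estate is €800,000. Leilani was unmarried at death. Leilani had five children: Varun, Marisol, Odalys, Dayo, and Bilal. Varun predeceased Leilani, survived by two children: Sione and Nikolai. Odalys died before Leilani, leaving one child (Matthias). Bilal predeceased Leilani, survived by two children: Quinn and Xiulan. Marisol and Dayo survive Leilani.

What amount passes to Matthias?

The entire €800,000 passes to the descendants.
That amount (€800,000) is divided into 5 shares of €160,000: Marisol and Dayo each take €160,000; Varun's €160,000 share passes to Varun's issue; Odalys's €160,000 share passes to Odalys's issue; Bilal's €160,000 share passes to Bilal's issue.
Varun's share (€160,000) is divided into 2 shares of €80,000: Sione and Nikolai each take €80,000.
Odalys's share (€160,000) passes entirely to Matthias.
Bilal's share (€160,000) is divided into 2 shares of €80,000: Quinn and Xiulan each take €80,000.

Matthias receives €160,000.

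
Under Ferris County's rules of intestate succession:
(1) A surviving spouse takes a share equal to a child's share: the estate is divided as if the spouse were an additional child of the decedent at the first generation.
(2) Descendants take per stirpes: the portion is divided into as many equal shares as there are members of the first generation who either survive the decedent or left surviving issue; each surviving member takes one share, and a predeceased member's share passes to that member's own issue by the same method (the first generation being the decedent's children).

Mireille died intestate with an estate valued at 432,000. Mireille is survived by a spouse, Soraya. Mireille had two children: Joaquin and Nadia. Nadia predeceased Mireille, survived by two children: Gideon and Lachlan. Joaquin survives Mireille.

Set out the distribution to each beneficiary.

Soraya: 144,000; Joaquin: 144,000; Gideon: 72,000; Lachlan: 72,000

The spouse counts as an additional share at the children's level, so there are 3 primary shares of 144,000. Soraya takes one such share (144,000).
The children's combined portion (288,000) is divided into 2 shares of 144,000: Joaquin takes 144,000; Nadia's 144,000 share passes to Nadia's issue.
Nadia's share (144,000) is divided into 2 shares of 72,000: Gideon and Lachlan each take 72,000.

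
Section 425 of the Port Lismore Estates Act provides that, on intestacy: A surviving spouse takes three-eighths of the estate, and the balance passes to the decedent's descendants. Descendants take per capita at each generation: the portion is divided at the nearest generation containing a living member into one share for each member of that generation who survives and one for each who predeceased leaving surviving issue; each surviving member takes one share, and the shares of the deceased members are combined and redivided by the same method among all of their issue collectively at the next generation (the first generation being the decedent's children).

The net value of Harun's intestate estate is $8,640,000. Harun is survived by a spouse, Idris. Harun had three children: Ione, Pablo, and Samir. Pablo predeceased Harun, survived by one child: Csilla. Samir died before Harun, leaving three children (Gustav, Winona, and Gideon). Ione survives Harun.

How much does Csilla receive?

Idris takes three-eighths of $8,640,000 = $3,240,000. The remaining $5,400,000 passes to the descendants.
The descendants' portion ($5,400,000) is divided at the children's generation into 3 shares of $1,800,000. Ione takes $1,800,000. The 2 shares of the deceased (Pablo and Samir) are combined into a pool of $3,600,000.
That pool ($3,600,000) is divided at the grandchildren's generation equally among Csilla, Gustav, Winona, and Gideon: $900,000 each.

Csilla receives $900,000.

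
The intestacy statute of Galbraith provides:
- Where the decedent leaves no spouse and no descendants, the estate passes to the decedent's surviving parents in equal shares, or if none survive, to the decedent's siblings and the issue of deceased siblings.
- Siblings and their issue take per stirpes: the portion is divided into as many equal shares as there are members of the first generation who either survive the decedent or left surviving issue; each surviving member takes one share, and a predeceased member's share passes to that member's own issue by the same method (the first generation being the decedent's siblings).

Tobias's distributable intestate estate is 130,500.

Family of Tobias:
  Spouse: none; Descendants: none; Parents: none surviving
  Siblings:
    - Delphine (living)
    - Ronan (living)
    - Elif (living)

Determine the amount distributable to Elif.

The entire 130,500 passes to the siblings and their issue.
That amount (130,500) is divided into 3 shares of 43,500: Delphine, Ronan, and Elif each take 43,500.

Elif receives 43,500.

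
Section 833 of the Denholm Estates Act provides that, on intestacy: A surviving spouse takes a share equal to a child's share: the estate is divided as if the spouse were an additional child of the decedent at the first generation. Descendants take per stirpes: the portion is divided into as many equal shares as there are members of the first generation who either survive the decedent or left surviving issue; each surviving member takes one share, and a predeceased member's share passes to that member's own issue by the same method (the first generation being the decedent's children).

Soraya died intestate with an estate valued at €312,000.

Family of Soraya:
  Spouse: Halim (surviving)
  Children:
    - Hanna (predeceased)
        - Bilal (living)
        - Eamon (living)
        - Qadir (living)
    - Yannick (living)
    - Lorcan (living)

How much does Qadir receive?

Qadir receives €26,000.

The spouse counts as an additional share at the children's level, so there are 4 primary shares of €78,000. Halim takes one such share (€78,000).
The children's combined portion (€234,000) is divided into 3 shares of €78,000: Yannick and Lorcan each take €78,000; Hanna's €78,000 share passes to Hanna's issue.
Hanna's share (€78,000) is divided into 3 shares of €26,000: Bilal, Eamon, and Qadir each take €26,000.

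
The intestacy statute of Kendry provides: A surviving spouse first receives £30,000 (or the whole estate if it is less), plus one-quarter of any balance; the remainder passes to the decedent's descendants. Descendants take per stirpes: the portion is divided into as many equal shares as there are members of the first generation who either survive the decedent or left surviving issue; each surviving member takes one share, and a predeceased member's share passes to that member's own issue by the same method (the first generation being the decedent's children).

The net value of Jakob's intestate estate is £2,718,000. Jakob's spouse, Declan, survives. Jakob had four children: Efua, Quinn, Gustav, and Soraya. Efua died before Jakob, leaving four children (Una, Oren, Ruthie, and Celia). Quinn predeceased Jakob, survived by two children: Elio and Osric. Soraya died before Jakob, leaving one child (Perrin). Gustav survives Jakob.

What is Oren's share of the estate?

Declan first takes £30,000, leaving a balance of £2,688,000. Declan then takes one-quarter of the balance (£672,000), for a total of £702,000. The remaining £2,016,000 passes to the descendants.
The descendants' portion (£2,016,000) is divided into 4 shares of £504,000: Gustav takes £504,000; Efua's £504,000 share passes to Efua's issue; Quinn's £504,000 share passes to Quinn's issue; Soraya's £504,000 share passes to Soraya's issue.
Efua's share (£504,000) is divided into 4 shares of £126,000: Una, Oren, Ruthie, and Celia each take £126,000.
Quinn's share (£504,000) is divided into 2 shares of £252,000: Elio and Osric each take £252,000.
Soraya's share (£504,000) passes entirely to Perrin.

Oren receives £126,000.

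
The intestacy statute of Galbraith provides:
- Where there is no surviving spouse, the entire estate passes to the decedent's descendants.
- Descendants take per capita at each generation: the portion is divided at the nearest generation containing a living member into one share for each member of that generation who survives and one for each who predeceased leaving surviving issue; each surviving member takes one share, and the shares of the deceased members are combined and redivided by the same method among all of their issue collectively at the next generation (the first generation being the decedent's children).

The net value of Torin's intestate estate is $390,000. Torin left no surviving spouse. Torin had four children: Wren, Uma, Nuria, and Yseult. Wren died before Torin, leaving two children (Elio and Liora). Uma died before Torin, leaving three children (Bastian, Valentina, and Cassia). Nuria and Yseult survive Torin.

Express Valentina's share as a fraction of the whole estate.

Valentina receives 1/10 of the estate.

The entire $390,000 passes to the descendants.
That amount ($390,000) is divided at the children's generation into 4 shares of $97,500. Nuria and Yseult each take $97,500. The 2 shares of the deceased (Wren and Uma) are combined into a pool of $195,000.
That pool ($195,000) is divided at the grandchildren's generation equally among Elio, Liora, Bastian, Valentina, and Cassia: $39,000 each.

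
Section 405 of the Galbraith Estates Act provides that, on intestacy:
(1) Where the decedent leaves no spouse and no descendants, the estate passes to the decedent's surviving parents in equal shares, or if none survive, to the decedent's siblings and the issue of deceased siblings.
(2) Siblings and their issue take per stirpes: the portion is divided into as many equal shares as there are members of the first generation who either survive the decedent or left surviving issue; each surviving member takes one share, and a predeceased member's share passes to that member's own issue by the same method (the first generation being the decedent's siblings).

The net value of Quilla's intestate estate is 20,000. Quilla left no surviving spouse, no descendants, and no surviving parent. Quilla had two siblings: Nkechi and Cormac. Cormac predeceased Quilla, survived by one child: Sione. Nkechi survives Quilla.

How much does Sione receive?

The entire 20,000 passes to the siblings and their issue.
That amount (20,000) is divided into 2 shares of 10,000: Nkechi takes 10,000; Cormac's 10,000 share passes to Cormac's issue.
Cormac's share (10,000) passes entirely to Sione.

Sione receives 10,000.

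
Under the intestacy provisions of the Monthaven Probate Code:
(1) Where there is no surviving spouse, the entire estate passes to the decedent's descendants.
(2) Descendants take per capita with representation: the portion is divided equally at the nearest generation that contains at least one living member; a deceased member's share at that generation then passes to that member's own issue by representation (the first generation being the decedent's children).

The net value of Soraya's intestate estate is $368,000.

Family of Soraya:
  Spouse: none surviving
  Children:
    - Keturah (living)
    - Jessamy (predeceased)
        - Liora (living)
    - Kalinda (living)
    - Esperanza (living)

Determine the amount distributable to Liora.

Liora receives $92,000.

The entire $368,000 passes to the descendants.
That amount ($368,000) is divided into 4 shares of $92,000: Keturah, Kalinda, and Esperanza each take $92,000; Jessamy's $92,000 share passes to Jessamy's issue.
Jessamy's share ($92,000) passes entirely to Liora.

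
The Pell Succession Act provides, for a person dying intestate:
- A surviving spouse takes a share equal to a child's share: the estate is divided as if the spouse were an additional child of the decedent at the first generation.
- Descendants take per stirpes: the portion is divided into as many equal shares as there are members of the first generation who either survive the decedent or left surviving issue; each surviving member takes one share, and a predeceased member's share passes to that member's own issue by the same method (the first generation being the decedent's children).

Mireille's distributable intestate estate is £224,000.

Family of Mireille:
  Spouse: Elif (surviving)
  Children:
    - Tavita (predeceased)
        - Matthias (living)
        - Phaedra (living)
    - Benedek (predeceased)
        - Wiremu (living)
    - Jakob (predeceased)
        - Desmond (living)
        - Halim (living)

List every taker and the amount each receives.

The spouse counts as an additional share at the children's level, so there are 4 primary shares of £56,000. Elif takes one such share (£56,000).
The children's combined portion (£168,000) is divided into 3 shares of £56,000: Tavita's £56,000 share passes to Tavita's issue; Benedek's £56,000 share passes to Benedek's issue; Jakob's £56,000 share passes to Jakob's issue.
Tavita's share (£56,000) is divided into 2 shares of £28,000: Matthias and Phaedra each take £28,000.
Benedek's share (£56,000) passes entirely to Wiremu.
Jakob's share (£56,000) is divided into 2 shares of £28,000: Desmond and Halim each take £28,000.

Elif: £56,000; Matthias: £28,000; Phaedra: £28,000; Wiremu: £56,000; Desmond: £28,000; Halim: £28,000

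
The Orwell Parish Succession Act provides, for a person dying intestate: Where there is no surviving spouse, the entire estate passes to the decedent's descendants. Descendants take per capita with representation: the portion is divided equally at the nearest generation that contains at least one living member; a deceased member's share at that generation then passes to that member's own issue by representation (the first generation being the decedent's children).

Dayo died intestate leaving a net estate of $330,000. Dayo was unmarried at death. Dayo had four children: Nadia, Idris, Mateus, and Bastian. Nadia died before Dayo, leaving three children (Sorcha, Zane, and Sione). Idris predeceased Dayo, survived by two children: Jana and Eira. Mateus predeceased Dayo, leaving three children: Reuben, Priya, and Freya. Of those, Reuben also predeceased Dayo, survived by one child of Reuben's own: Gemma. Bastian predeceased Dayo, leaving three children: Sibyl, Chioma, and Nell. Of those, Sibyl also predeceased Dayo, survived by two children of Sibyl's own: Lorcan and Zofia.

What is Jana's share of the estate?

The entire $330,000 passes to the descendants.
No child survives, so the initial division is made at the grandchildren's generation.
That amount ($330,000) is divided into 11 shares of $30,000: Sorcha, Zane, Sione, Jana, Eira, Priya, Freya, Chioma, and Nell each take $30,000; Reuben's $30,000 share passes to Reuben's issue; Sibyl's $30,000 share passes to Sibyl's issue.
Reuben's share ($30,000) passes entirely to Gemma.
Sibyl's share ($30,000) is divided into 2 shares of $15,000: Lorcan and Zofia each take $15,000.

Jana receives $30,000.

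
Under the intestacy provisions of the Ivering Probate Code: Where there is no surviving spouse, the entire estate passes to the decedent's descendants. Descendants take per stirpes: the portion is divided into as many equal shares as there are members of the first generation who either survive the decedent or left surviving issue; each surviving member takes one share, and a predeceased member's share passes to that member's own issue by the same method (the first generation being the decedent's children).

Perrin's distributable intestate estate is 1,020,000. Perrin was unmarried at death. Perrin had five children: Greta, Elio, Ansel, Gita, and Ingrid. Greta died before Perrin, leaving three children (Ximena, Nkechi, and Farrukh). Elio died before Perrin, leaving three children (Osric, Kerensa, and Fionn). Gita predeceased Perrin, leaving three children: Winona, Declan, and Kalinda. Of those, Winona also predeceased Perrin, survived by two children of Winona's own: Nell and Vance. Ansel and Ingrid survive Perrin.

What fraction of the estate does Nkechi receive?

Nkechi receives 1/15 of the estate.

The entire 1,020,000 passes to the descendants.
That amount (1,020,000) is divided into 5 shares of 204,000: Ansel and Ingrid each take 204,000; Greta's 204,000 share passes to Greta's issue; Elio's 204,000 share passes to Elio's issue; Gita's 204,000 share passes to Gita's issue.
Greta's share (204,000) is divided into 3 shares of 68,000: Ximena, Nkechi, and Farrukh each take 68,000.
Elio's share (204,000) is divided into 3 shares of 68,000: Osric, Kerensa, and Fionn each take 68,000.
Gita's share (204,000) is divided into 3 shares of 68,000: Declan and Kalinda each take 68,000; Winona's 68,000 share passes to Winona's issue.
Winona's share (68,000) is divided into 2 shares of 34,000: Nell and Vance each take 34,000.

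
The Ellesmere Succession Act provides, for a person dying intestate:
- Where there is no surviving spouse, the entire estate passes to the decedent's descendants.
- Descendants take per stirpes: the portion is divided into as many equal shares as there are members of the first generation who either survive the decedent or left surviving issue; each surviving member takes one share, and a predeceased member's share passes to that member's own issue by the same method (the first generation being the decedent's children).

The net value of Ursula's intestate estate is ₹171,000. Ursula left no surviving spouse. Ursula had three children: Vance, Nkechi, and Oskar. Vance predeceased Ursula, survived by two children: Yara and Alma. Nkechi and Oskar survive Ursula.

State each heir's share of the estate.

The entire ₹171,000 passes to the descendants.
That amount (₹171,000) is divided into 3 shares of ₹57,000: Nkechi and Oskar each take ₹57,000; Vance's ₹57,000 share passes to Vance's issue.
Vance's share (₹57,000) is divided into 2 shares of ₹28,500: Yara and Alma each take ₹28,500.

Yara: ₹28,500; Alma: ₹28,500; Nkechi: ₹57,000; Oskar: ₹57,000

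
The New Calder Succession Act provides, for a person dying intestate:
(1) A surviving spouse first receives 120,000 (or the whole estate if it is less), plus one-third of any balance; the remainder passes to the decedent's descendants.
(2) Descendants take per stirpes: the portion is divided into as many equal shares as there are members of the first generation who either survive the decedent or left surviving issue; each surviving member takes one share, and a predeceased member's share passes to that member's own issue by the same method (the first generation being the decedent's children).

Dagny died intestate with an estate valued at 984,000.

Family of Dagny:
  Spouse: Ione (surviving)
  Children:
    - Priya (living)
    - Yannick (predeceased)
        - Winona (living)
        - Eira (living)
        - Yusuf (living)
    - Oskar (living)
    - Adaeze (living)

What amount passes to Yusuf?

Yusuf receives 48,000.

Ione first takes 120,000, leaving a balance of 864,000. Ione then takes one-third of the balance (288,000), for a total of 408,000. The remaining 576,000 passes to the descendants.
The descendants' portion (576,000) is divided into 4 shares of 144,000: Priya, Oskar, and Adaeze each take 144,000; Yannick's 144,000 share passes to Yannick's issue.
Yannick's share (144,000) is divided into 3 shares of 48,000: Winona, Eira, and Yusuf each take 48,000.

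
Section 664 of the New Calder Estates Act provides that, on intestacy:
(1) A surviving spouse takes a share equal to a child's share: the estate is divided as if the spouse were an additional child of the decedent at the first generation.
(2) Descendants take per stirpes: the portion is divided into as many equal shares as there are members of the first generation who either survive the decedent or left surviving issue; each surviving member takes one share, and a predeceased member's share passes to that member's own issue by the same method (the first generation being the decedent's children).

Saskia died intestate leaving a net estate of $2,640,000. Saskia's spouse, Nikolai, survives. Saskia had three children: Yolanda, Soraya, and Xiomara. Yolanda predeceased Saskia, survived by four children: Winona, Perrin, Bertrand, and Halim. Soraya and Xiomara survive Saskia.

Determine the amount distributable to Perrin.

The spouse counts as an additional share at the children's level, so there are 4 primary shares of $660,000. Nikolai takes one such share ($660,000).
The children's combined portion ($1,980,000) is divided into 3 shares of $660,000: Soraya and Xiomara each take $660,000; Yolanda's $660,000 share passes to Yolanda's issue.
Yolanda's share ($660,000) is divided into 4 shares of $165,000: Winona, Perrin, Bertrand, and Halim each take $165,000.

Perrin receives $165,000.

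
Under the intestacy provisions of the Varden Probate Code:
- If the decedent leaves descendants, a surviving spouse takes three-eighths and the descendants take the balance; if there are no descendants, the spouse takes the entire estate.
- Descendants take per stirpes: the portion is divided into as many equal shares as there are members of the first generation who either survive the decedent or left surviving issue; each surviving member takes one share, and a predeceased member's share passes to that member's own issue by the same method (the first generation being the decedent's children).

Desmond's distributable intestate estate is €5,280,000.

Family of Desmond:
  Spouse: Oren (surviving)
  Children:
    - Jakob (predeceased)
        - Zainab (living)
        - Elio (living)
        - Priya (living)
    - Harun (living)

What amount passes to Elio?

Oren takes three-eighths of €5,280,000 = €1,980,000. The remaining €3,300,000 passes to the descendants.
The descendants' portion (€3,300,000) is divided into 2 shares of €1,650,000: Harun takes €1,650,000; Jakob's €1,650,000 share passes to Jakob's issue.
Jakob's share (€1,650,000) is divided into 3 shares of €550,000: Zainab, Elio, and Priya each take €550,000.

Elio receives €550,000.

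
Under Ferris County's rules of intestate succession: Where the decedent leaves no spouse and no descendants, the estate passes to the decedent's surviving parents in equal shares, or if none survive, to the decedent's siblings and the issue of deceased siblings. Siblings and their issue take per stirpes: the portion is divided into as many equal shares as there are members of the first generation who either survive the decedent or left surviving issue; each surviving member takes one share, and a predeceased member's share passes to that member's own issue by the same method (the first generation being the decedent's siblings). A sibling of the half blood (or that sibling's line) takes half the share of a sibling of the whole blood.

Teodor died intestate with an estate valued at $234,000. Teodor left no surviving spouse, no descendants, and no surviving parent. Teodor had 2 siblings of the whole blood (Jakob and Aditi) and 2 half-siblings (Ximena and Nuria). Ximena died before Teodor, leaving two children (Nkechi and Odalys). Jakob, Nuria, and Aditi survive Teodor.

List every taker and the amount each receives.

The entire $234,000 passes to the siblings and their issue.
Counting each half-blood sibling's line as half a unit, there are 3 units in $234,000, so one unit is $78,000. Whole-blood lines (Jakob and Aditi) take $78,000 each; half-blood lines (Ximena and Nuria) take $39,000 each.
Ximena's share ($39,000) is divided into 2 shares of $19,500: Nkechi and Odalys each take $19,500.

Nkechi: $19,500; Odalys: $19,500; Jakob: $78,000; Nuria: $39,000; Aditi: $78,000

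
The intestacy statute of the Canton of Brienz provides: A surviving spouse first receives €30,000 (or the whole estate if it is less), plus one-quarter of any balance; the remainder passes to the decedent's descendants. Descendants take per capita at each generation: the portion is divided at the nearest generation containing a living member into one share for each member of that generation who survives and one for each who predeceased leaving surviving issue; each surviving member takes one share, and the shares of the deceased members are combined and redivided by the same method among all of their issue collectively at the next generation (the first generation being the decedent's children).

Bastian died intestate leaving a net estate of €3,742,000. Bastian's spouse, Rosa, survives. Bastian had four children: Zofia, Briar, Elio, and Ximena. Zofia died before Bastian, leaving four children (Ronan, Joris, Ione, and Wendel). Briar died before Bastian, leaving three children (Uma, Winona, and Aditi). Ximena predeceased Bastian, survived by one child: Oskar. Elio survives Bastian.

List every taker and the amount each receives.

Rosa first takes €30,000, leaving a balance of €3,712,000. Rosa then takes one-quarter of the balance (€928,000), for a total of €958,000. The remaining €2,784,000 passes to the descendants.
The descendants' portion (€2,784,000) is divided at the children's generation into 4 shares of €696,000. Elio takes €696,000. The 3 shares of the deceased (Zofia, Briar, and Ximena) are combined into a pool of €2,088,000.
That pool (€2,088,000) is divided at the grandchildren's generation equally among Ronan, Joris, Ione, Wendel, Uma, Winona, Aditi, and Oskar: €261,000 each.

Rosa: €958,000; Ronan: €261,000; Joris: €261,000; Ione: €261,000; Wendel: €261,000; Uma: €261,000; Winona: €261,000; Aditi: €261,000; Elio: €696,000; Oskar: €261,000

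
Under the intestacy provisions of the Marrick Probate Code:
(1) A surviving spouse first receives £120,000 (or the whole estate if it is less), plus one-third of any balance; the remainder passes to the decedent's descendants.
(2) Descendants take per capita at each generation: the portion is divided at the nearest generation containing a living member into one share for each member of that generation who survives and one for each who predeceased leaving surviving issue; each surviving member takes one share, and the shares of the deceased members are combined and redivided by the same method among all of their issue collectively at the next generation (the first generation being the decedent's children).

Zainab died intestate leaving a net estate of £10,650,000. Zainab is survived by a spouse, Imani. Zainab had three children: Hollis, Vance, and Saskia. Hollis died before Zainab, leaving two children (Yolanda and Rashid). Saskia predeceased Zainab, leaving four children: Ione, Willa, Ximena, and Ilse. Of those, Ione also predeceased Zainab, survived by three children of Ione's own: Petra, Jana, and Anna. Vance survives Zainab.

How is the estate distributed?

Imani: £3,630,000; Yolanda: £780,000; Rashid: £780,000; Vance: £2,340,000; Petra: £260,000; Jana: £260,000; Anna: £260,000; Willa: £780,000; Ximena: £780,000; Ilse: £780,000

Imani first takes £120,000, leaving a balance of £10,530,000. Imani then takes one-third of the balance (£3,510,000), for a total of £3,630,000. The remaining £7,020,000 passes to the descendants.
The descendants' portion (£7,020,000) is divided at the children's generation into 3 shares of £2,340,000. Vance takes £2,340,000. The 2 shares of the deceased (Hollis and Saskia) are combined into a pool of £4,680,000.
That pool (£4,680,000) is divided at the grandchildren's generation into 6 shares of £780,000. Yolanda, Rashid, Willa, Ximena, and Ilse each take £780,000. The remaining share for the deceased Ione (£780,000) is carried to the next generation.
That pool (£780,000) is divided at the great-grandchildren's generation equally among Petra, Jana, and Anna: £260,000 each.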